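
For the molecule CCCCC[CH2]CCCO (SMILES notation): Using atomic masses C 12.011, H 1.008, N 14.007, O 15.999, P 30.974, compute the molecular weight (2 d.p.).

144.26 g/mol

First, the molecular formula is C9H20O (counting implicit H from valence).
  C: 9 × 12.011 = 108.099
  H: 20 × 1.008 = 20.160
  O: 1 × 15.999 = 15.999
Sum: 9×12.011 + 20×1.008 + 1×15.999 = 144.258 → 144.26 g/mol.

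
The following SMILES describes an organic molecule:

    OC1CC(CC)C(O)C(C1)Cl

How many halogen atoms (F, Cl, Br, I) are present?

1

Halogen atoms appear at heavy-atom position 11 (1×Cl).
Other groups present: 2 hydroxyl.
Halogen count: 1.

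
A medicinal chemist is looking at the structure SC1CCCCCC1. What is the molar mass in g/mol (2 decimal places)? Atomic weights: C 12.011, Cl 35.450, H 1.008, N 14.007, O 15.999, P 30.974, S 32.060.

130.25 g/mol

First, the molecular formula is C7H14S (counting implicit H from valence).
  C: 7 × 12.011 = 84.077
  H: 14 × 1.008 = 14.112
  S: 1 × 32.060 = 32.060
Sum: 7×12.011 + 14×1.008 + 1×32.060 = 130.249 → 130.25 g/mol.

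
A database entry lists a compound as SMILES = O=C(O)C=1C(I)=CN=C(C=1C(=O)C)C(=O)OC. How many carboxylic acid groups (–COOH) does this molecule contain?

1

The carboxylic acid motif appears at heavy-atom position 2 in the SMILES.
Other groups present: 1 ester, 1 ketone.
Carboxylic acid count: 1.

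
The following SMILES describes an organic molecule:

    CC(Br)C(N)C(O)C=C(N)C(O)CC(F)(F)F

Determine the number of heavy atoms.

Every atom symbol written in the SMILES (organic subset) is one heavy atom; implicit H are not written.
Heavy atoms by element → Br:1, C:9, F:3, N:2, O:2.
Total: 17.

17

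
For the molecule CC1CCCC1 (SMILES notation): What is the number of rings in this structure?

1

In SMILES, each pair of matching ring-closure digits denotes one ring-closing bond; the number of such bonds equals the number of independent rings.
Ring-closure bonds here: 1.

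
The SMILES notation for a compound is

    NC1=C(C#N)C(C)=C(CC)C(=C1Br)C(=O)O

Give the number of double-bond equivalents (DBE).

Degree of unsaturation = (number of rings) + (number of π bonds).
Ring closures in the SMILES: 1.
π bonds: 4 double bonds (each 1 DoU), 1 triple bond (each 2 DoU) → 6 DoU from unsaturation.
Total DoU = 1 + 6 = 7.

7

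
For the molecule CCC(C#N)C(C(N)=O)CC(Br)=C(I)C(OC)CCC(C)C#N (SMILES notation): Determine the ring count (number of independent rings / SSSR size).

In SMILES, each pair of matching ring-closure digits denotes one ring-closing bond; the number of such bonds equals the number of independent rings.
Ring-closure bonds here: 0.

0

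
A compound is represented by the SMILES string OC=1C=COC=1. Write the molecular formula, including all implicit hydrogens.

C4H4O2

Walk through each heavy atom and fill implicit hydrogens from standard valence (C 4, N 3, O 2, S 2, halogen 1):
  atom 1: O, bond orders sum to 1 (valence 2) → 1 H
  atom 2: C, bond orders sum to 4 (valence 4) → 0 H
  atom 3: C, bond orders sum to 3 (valence 4) → 1 H
  atom 4: C, bond orders sum to 3 (valence 4) → 1 H
  atom 5: O, bond orders sum to 2 (valence 2) → 0 H
  atom 6: C, bond orders sum to 3 (valence 4) → 1 H
Totals → C:4, H:4, O:2.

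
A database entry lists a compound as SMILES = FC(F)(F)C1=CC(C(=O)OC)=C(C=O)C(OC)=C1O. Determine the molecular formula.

Walk through each heavy atom and fill implicit hydrogens from standard valence (C 4, N 3, O 2, S 2, halogen 1):
  atom 1: F (halogen, monovalent) → 0 H
  atom 2: C, bond orders sum to 4 (valence 4) → 0 H
  atom 3: F (halogen, monovalent) → 0 H
  atom 4: F (halogen, monovalent) → 0 H
  atom 5: C, bond orders sum to 4 (valence 4) → 0 H
  atom 6: C, bond orders sum to 3 (valence 4) → 1 H
  atom 7: C, bond orders sum to 4 (valence 4) → 0 H
  atom 8: C, bond orders sum to 4 (valence 4) → 0 H
  atom 9: O, bond orders sum to 2 (valence 2) → 0 H
  atom 10: O, bond orders sum to 2 (valence 2) → 0 H
  atom 11: C, bond orders sum to 1 (valence 4) → 3 H
  atom 12: C, bond orders sum to 4 (valence 4) → 0 H
  atom 13: C, bond orders sum to 3 (valence 4) → 1 H
  atom 14: O, bond orders sum to 2 (valence 2) → 0 H
  atom 15: C, bond orders sum to 4 (valence 4) → 0 H
  atom 16: O, bond orders sum to 2 (valence 2) → 0 H
  atom 17: C, bond orders sum to 1 (valence 4) → 3 H
  atom 18: C, bond orders sum to 4 (valence 4) → 0 H
  atom 19: O, bond orders sum to 1 (valence 2) → 1 H
Totals → C:11, H:9, F:3, O:5.
In Hill order: C11H9F3O5.

C11H9F3O5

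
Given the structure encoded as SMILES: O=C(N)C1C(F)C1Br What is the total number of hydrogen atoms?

5

Walk through each heavy atom and fill implicit hydrogens from standard valence (C 4, N 3, O 2, S 2, halogen 1):
  atom 1: O, bond orders sum to 2 (valence 2) → 0 H
  atom 2: C, bond orders sum to 4 (valence 4) → 0 H
  atom 3: N, bond orders sum to 1 (valence 3) → 2 H
  atom 4: C, bond orders sum to 3 (valence 4) → 1 H
  atom 5: C, bond orders sum to 3 (valence 4) → 1 H
  atom 6: F (halogen, monovalent) → 0 H
  atom 7: C, bond orders sum to 3 (valence 4) → 1 H
  atom 8: Br (halogen, monovalent) → 0 H
Total hydrogens: 5.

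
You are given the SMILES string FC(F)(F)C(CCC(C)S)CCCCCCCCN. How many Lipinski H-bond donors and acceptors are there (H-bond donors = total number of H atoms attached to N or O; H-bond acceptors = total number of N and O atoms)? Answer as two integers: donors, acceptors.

2, 1

Donors: find every N or O and count the H atoms it carries.
  atom 19 (N): bond orders sum to 1 → 2 H
Lipinski HBD = 2.
Acceptors: N atoms = 1, O atoms = 0 → HBA = 1.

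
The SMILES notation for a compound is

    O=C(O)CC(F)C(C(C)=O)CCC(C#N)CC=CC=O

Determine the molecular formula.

C14H18FNO4

Walk through each heavy atom and fill implicit hydrogens from standard valence (C 4, N 3, O 2, S 2, halogen 1):
  atom 1: O, bond orders sum to 2 (valence 2) → 0 H
  atom 2: C, bond orders sum to 4 (valence 4) → 0 H
  atom 3: O, bond orders sum to 1 (valence 2) → 1 H
  atom 4: C, bond orders sum to 2 (valence 4) → 2 H
  atom 5: C, bond orders sum to 3 (valence 4) → 1 H
  atom 6: F (halogen, monovalent) → 0 H
  atom 7: C, bond orders sum to 3 (valence 4) → 1 H
  atom 8: C, bond orders sum to 4 (valence 4) → 0 H
  atom 9: C, bond orders sum to 1 (valence 4) → 3 H
  atom 10: O, bond orders sum to 2 (valence 2) → 0 H
  atom 11: C, bond orders sum to 2 (valence 4) → 2 H
  atom 12: C, bond orders sum to 2 (valence 4) → 2 H
  atom 13: C, bond orders sum to 3 (valence 4) → 1 H
  atom 14: C, bond orders sum to 4 (valence 4) → 0 H
  atom 15: N, bond orders sum to 3 (valence 3) → 0 H
  atom 16: C, bond orders sum to 2 (valence 4) → 2 H
  atom 17: C, bond orders sum to 3 (valence 4) → 1 H
  atom 18: C, bond orders sum to 3 (valence 4) → 1 H
  atom 19: C, bond orders sum to 3 (valence 4) → 1 H
  atom 20: O, bond orders sum to 2 (valence 2) → 0 H
Totals → C:14, H:18, F:1, N:1, O:4.
In Hill order: C14H18FNO4.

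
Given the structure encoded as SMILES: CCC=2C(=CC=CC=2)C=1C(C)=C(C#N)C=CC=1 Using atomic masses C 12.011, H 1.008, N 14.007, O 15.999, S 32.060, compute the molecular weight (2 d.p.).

221.30 g/mol

First, the molecular formula is C16H15N (counting implicit H from valence).
  C: 16 × 12.011 = 192.176
  H: 15 × 1.008 = 15.120
  N: 1 × 14.007 = 14.007
Sum: 16×12.011 + 15×1.008 + 1×14.007 = 221.303 → 221.30 g/mol.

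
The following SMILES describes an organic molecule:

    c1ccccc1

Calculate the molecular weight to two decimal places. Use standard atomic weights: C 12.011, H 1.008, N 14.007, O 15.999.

First, the molecular formula is C6H6 (counting implicit H from valence).
  C: 6 × 12.011 = 72.066
  H: 6 × 1.008 = 6.048
Sum: 6×12.011 + 6×1.008 = 78.114 → 78.11 g/mol.

78.11 g/mol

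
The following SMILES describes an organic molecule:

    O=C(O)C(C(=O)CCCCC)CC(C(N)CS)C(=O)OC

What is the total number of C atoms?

Count every carbon token in the SMILES (each C, including those in ring-closure positions and inside branches).
Carbon count: 14.

14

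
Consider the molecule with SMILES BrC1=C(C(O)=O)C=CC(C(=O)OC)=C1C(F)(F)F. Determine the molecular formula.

C10H6BrF3O4

Walk through each heavy atom and fill implicit hydrogens from standard valence (C 4, N 3, O 2, S 2, halogen 1):
  atom 1: Br (halogen, monovalent) → 0 H
  atom 2: C, bond orders sum to 4 (valence 4) → 0 H
  atom 3: C, bond orders sum to 4 (valence 4) → 0 H
  atom 4: C, bond orders sum to 4 (valence 4) → 0 H
  atom 5: O, bond orders sum to 1 (valence 2) → 1 H
  atom 6: O, bond orders sum to 2 (valence 2) → 0 H
  atom 7: C, bond orders sum to 3 (valence 4) → 1 H
  atom 8: C, bond orders sum to 3 (valence 4) → 1 H
  atom 9: C, bond orders sum to 4 (valence 4) → 0 H
  atom 10: C, bond orders sum to 4 (valence 4) → 0 H
  atom 11: O, bond orders sum to 2 (valence 2) → 0 H
  atom 12: O, bond orders sum to 2 (valence 2) → 0 H
  atom 13: C, bond orders sum to 1 (valence 4) → 3 H
  atom 14: C, bond orders sum to 4 (valence 4) → 0 H
  atom 15: C, bond orders sum to 4 (valence 4) → 0 H
  atom 16: F (halogen, monovalent) → 0 H
  atom 17: F (halogen, monovalent) → 0 H
  atom 18: F (halogen, monovalent) → 0 H
Totals → C:10, H:6, Br:1, F:3, O:4.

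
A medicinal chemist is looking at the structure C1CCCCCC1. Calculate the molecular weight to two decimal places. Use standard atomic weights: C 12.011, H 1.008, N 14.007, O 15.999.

First, the molecular formula is C7H14 (counting implicit H from valence).
  C: 7 × 12.011 = 84.077
  H: 14 × 1.008 = 14.112
Sum: 7×12.011 + 14×1.008 = 98.189 → 98.19 g/mol.

98.19 g/mol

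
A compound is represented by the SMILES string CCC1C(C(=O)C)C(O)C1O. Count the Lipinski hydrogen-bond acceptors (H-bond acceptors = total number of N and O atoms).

3

N atoms: 0; O atoms: 3.
Lipinski HBA = 0 + 3 = 3.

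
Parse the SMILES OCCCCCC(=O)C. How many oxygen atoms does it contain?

Scan the SMILES for O atoms (remember two-letter symbols like Cl and Br are single atoms).
Oxygen count: 2.

2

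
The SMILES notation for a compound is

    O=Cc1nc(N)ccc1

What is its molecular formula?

C6H6N2O

Walk through each heavy atom and fill implicit hydrogens from standard valence (C 4, N 3, O 2, S 2, halogen 1); for lowercase aromatic atoms, an aromatic c carries 1 H when it has two neighbours and 0 H with three, and aromatic n carries 0 H:
  atom 1: O, bond orders sum to 2 (valence 2) → 0 H
  atom 2: C, bond orders sum to 3 (valence 4) → 1 H
  atom 3: aromatic c, 3 neighbours → 0 H
  atom 4: aromatic n, 2 neighbours → 0 H
  atom 5: aromatic c, 3 neighbours → 0 H
  atom 6: N, bond orders sum to 1 (valence 3) → 2 H
  atom 7: aromatic c, 2 neighbours → 1 H
  atom 8: aromatic c, 2 neighbours → 1 H
  atom 9: aromatic c, 2 neighbours → 1 H
Totals → C:6, H:6, N:2, O:1.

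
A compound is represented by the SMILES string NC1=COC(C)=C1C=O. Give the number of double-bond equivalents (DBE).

Degree of unsaturation = (number of rings) + (number of π bonds).
Ring closures in the SMILES: 1.
π bonds: 3 double bonds (each 1 DoU) → 3 DoU from unsaturation.
Total DoU = 1 + 3 = 4.

4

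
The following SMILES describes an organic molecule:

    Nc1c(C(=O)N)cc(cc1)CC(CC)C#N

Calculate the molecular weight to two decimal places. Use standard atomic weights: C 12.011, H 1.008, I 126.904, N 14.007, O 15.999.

First, the molecular formula is C12H15N3O (counting implicit H from valence).
  C: 12 × 12.011 = 144.132
  H: 15 × 1.008 = 15.120
  N: 3 × 14.007 = 42.021
  O: 1 × 15.999 = 15.999
Sum: 12×12.011 + 15×1.008 + 3×14.007 + 1×15.999 = 217.272 → 217.27 g/mol.

217.27 g/mol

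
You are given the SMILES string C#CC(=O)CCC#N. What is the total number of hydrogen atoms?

5

Walk through each heavy atom and fill implicit hydrogens from standard valence (C 4, N 3, O 2, S 2, halogen 1):
  atom 1: C, bond orders sum to 3 (valence 4) → 1 H
  atom 2: C, bond orders sum to 4 (valence 4) → 0 H
  atom 3: C, bond orders sum to 4 (valence 4) → 0 H
  atom 4: O, bond orders sum to 2 (valence 2) → 0 H
  atom 5: C, bond orders sum to 2 (valence 4) → 2 H
  atom 6: C, bond orders sum to 2 (valence 4) → 2 H
  atom 7: C, bond orders sum to 4 (valence 4) → 0 H
  atom 8: N, bond orders sum to 3 (valence 3) → 0 H
Total hydrogens: 5.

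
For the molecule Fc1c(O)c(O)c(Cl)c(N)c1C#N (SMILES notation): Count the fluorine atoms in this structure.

1

Scan the SMILES for F atoms (remember two-letter symbols like Cl and Br are single atoms).
Fluorine count: 1.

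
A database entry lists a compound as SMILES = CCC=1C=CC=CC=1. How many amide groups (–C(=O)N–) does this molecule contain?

Scan the SMILES for the amide motif — none present.

0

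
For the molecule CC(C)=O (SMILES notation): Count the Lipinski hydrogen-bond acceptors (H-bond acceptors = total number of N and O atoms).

1

N atoms: 0; O atoms: 1.
Lipinski HBA = 0 + 1 = 1.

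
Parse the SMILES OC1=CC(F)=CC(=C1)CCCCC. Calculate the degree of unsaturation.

4

Molecular formula: C11H15FO.
DoU = (2C + 2 + N − H − X) / 2, where X is the halogen count and O/S are ignored.
    = (2·11 + 2 + 0 − 15 − 1) / 2 = 8 / 2 = 4.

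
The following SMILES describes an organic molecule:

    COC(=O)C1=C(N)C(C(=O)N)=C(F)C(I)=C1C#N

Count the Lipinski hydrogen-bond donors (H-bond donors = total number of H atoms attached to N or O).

4

Donors: find every N or O and count the H atoms it carries.
  atom 2 (O): bond orders sum to 2 → 0 H
  atom 4 (O): bond orders sum to 2 → 0 H
  atom 7 (N): bond orders sum to 1 → 2 H
  atom 10 (O): bond orders sum to 2 → 0 H
  atom 11 (N): bond orders sum to 1 → 2 H
  atom 18 (N): bond orders sum to 3 → 0 H
Lipinski HBD = 4.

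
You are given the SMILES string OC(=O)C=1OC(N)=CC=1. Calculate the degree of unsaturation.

4

Molecular formula: C5H5NO3.
DoU = (2C + 2 + N − H − X) / 2, where X is the halogen count and O/S are ignored.
    = (2·5 + 2 + 1 − 5 − 0) / 2 = 8 / 2 = 4.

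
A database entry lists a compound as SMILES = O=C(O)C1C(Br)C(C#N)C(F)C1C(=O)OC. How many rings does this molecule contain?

In SMILES, each pair of matching ring-closure digits denotes one ring-closing bond; the number of such bonds equals the number of independent rings.
Ring-closure bonds here: 1.

1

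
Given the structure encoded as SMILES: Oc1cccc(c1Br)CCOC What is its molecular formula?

C9H11BrO2

Walk through each heavy atom and fill implicit hydrogens from standard valence (C 4, N 3, O 2, S 2, halogen 1); for lowercase aromatic atoms, an aromatic c carries 1 H when it has two neighbours and 0 H with three, and aromatic n carries 0 H:
  atom 1: O, bond orders sum to 1 (valence 2) → 1 H
  atom 2: aromatic c, 3 neighbours → 0 H
  atom 3: aromatic c, 2 neighbours → 1 H
  atom 4: aromatic c, 2 neighbours → 1 H
  atom 5: aromatic c, 2 neighbours → 1 H
  atom 6: aromatic c, 3 neighbours → 0 H
  atom 7: aromatic c, 3 neighbours → 0 H
  atom 8: Br (halogen, monovalent) → 0 H
  atom 9: C, bond orders sum to 2 (valence 4) → 2 H
  atom 10: C, bond orders sum to 2 (valence 4) → 2 H
  atom 11: O, bond orders sum to 2 (valence 2) → 0 H
  atom 12: C, bond orders sum to 1 (valence 4) → 3 H
Totals → C:9, H:11, Br:1, O:2.
In Hill order: C9H11BrO2.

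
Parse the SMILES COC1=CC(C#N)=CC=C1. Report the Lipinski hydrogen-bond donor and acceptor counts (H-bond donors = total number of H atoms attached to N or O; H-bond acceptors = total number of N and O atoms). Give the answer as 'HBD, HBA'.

0, 2

Donors: find every N or O and count the H atoms it carries.
  atom 2 (O): bond orders sum to 2 → 0 H
  atom 7 (N): bond orders sum to 3 → 0 H
Lipinski HBD = 0.
Acceptors: N atoms = 1, O atoms = 1 → HBA = 2.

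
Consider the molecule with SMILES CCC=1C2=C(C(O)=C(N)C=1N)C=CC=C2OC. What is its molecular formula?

C13H16N2O2

Walk through each heavy atom and fill implicit hydrogens from standard valence (C 4, N 3, O 2, S 2, halogen 1):
  atom 1: C, bond orders sum to 1 (valence 4) → 3 H
  atom 2: C, bond orders sum to 2 (valence 4) → 2 H
  atom 3: C, bond orders sum to 4 (valence 4) → 0 H
  atom 4: C, bond orders sum to 4 (valence 4) → 0 H
  atom 5: C, bond orders sum to 4 (valence 4) → 0 H
  atom 6: C, bond orders sum to 4 (valence 4) → 0 H
  atom 7: O, bond orders sum to 1 (valence 2) → 1 H
  atom 8: C, bond orders sum to 4 (valence 4) → 0 H
  atom 9: N, bond orders sum to 1 (valence 3) → 2 H
  atom 10: C, bond orders sum to 4 (valence 4) → 0 H
  atom 11: N, bond orders sum to 1 (valence 3) → 2 H
  atom 12: C, bond orders sum to 3 (valence 4) → 1 H
  atom 13: C, bond orders sum to 3 (valence 4) → 1 H
  atom 14: C, bond orders sum to 3 (valence 4) → 1 H
  atom 15: C, bond orders sum to 4 (valence 4) → 0 H
  atom 16: O, bond orders sum to 2 (valence 2) → 0 H
  atom 17: C, bond orders sum to 1 (valence 4) → 3 H
Totals → C:13, H:16, N:2, O:2.
In Hill order: C13H16N2O2.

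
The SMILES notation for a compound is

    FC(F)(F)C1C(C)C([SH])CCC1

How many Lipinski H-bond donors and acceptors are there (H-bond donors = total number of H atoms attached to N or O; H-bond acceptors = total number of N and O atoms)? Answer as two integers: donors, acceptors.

Donors: find every N or O and count the H atoms it carries.
  (no N or O atoms present)
Lipinski HBD = 0.
Acceptors: N atoms = 0, O atoms = 0 → HBA = 0.

0, 0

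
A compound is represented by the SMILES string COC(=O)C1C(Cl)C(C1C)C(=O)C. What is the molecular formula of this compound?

C9H13ClO3

Walk through each heavy atom and fill implicit hydrogens from standard valence (C 4, N 3, O 2, S 2, halogen 1):
  atom 1: C, bond orders sum to 1 (valence 4) → 3 H
  atom 2: O, bond orders sum to 2 (valence 2) → 0 H
  atom 3: C, bond orders sum to 4 (valence 4) → 0 H
  atom 4: O, bond orders sum to 2 (valence 2) → 0 H
  atom 5: C, bond orders sum to 3 (valence 4) → 1 H
  atom 6: C, bond orders sum to 3 (valence 4) → 1 H
  atom 7: Cl (halogen, monovalent) → 0 H
  atom 8: C, bond orders sum to 3 (valence 4) → 1 H
  atom 9: C, bond orders sum to 3 (valence 4) → 1 H
  atom 10: C, bond orders sum to 1 (valence 4) → 3 H
  atom 11: C, bond orders sum to 4 (valence 4) → 0 H
  atom 12: O, bond orders sum to 2 (valence 2) → 0 H
  atom 13: C, bond orders sum to 1 (valence 4) → 3 H
Totals → C:9, H:13, Cl:1, O:3.
In Hill order: C9H13ClO3.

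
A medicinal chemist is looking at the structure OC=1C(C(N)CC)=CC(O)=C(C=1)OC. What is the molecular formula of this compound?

Walk through each heavy atom and fill implicit hydrogens from standard valence (C 4, N 3, O 2, S 2, halogen 1):
  atom 1: O, bond orders sum to 1 (valence 2) → 1 H
  atom 2: C, bond orders sum to 4 (valence 4) → 0 H
  atom 3: C, bond orders sum to 4 (valence 4) → 0 H
  atom 4: C, bond orders sum to 3 (valence 4) → 1 H
  atom 5: N, bond orders sum to 1 (valence 3) → 2 H
  atom 6: C, bond orders sum to 2 (valence 4) → 2 H
  atom 7: C, bond orders sum to 1 (valence 4) → 3 H
  atom 8: C, bond orders sum to 3 (valence 4) → 1 H
  atom 9: C, bond orders sum to 4 (valence 4) → 0 H
  atom 10: O, bond orders sum to 1 (valence 2) → 1 H
  atom 11: C, bond orders sum to 4 (valence 4) → 0 H
  atom 12: C, bond orders sum to 3 (valence 4) → 1 H
  atom 13: O, bond orders sum to 2 (valence 2) → 0 H
  atom 14: C, bond orders sum to 1 (valence 4) → 3 H
Totals → C:10, H:15, N:1, O:3.
In Hill order: C10H15NO3.

C10H15NO3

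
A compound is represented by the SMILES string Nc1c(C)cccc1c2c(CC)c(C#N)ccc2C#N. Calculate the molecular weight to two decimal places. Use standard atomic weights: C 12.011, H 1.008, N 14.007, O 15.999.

261.33 g/mol

First, the molecular formula is C17H15N3 (counting implicit H from valence).
  C: 17 × 12.011 = 204.187
  H: 15 × 1.008 = 15.120
  N: 3 × 14.007 = 42.021
Sum: 17×12.011 + 15×1.008 + 3×14.007 = 261.328 → 261.33 g/mol.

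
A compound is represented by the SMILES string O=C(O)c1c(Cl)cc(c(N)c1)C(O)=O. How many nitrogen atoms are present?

Scan the SMILES for N atoms (remember two-letter symbols like Cl and Br are single atoms).
Nitrogen count: 1.

1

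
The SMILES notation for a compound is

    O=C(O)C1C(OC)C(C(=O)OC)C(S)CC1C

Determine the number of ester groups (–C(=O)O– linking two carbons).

1

The ester motif appears at heavy-atom position 9 in the SMILES.
Other groups present: 1 carboxylic acid, 1 ether, 1 thiol.
Ester count: 1.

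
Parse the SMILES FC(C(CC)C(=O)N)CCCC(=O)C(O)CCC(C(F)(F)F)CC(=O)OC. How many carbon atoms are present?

17

Count every carbon token in the SMILES (each C, including those in ring-closure positions and inside branches).
Carbon count: 17.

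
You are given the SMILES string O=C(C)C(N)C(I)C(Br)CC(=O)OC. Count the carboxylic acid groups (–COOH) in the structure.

Scan the SMILES for the carboxylic acid motif — none present.
Groups that are present: 1 ester, 1 ketone, 1 primary amine.

0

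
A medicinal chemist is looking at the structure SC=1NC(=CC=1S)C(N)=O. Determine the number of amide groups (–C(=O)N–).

The amide motif appears at heavy-atom position 8 in the SMILES.
Other groups present: 2 thiol.
Amide count: 1.

1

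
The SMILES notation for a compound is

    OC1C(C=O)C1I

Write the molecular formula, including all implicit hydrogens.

C4H5IO2

Walk through each heavy atom and fill implicit hydrogens from standard valence (C 4, N 3, O 2, S 2, halogen 1):
  atom 1: O, bond orders sum to 1 (valence 2) → 1 H
  atom 2: C, bond orders sum to 3 (valence 4) → 1 H
  atom 3: C, bond orders sum to 3 (valence 4) → 1 H
  atom 4: C, bond orders sum to 3 (valence 4) → 1 H
  atom 5: O, bond orders sum to 2 (valence 2) → 0 H
  atom 6: C, bond orders sum to 3 (valence 4) → 1 H
  atom 7: I (halogen, monovalent) → 0 H
Totals → C:4, H:5, I:1, O:2.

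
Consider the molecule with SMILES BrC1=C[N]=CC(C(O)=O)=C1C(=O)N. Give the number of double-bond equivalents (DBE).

Degree of unsaturation = (number of rings) + (number of π bonds).
Ring closures in the SMILES: 1.
π bonds: 5 double bonds (each 1 DoU) → 5 DoU from unsaturation.
Total DoU = 1 + 5 = 6.

6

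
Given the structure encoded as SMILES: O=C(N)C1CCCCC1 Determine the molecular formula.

C7H13NO

Walk through each heavy atom and fill implicit hydrogens from standard valence (C 4, N 3, O 2, S 2, halogen 1):
  atom 1: O, bond orders sum to 2 (valence 2) → 0 H
  atom 2: C, bond orders sum to 4 (valence 4) → 0 H
  atom 3: N, bond orders sum to 1 (valence 3) → 2 H
  atom 4: C, bond orders sum to 3 (valence 4) → 1 H
  atom 5: C, bond orders sum to 2 (valence 4) → 2 H
  atom 6: C, bond orders sum to 2 (valence 4) → 2 H
  atom 7: C, bond orders sum to 2 (valence 4) → 2 H
  atom 8: C, bond orders sum to 2 (valence 4) → 2 H
  atom 9: C, bond orders sum to 2 (valence 4) → 2 H
Totals → C:7, H:13, N:1, O:1.
In Hill order: C7H13NO.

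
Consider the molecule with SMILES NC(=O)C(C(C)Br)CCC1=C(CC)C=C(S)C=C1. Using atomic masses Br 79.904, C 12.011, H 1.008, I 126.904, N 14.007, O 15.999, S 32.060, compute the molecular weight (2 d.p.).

First, the molecular formula is C14H20BrNOS (counting implicit H from valence).
  Br: 1 × 79.904 = 79.904
  C: 14 × 12.011 = 168.154
  H: 20 × 1.008 = 20.160
  N: 1 × 14.007 = 14.007
  O: 1 × 15.999 = 15.999
  S: 1 × 32.060 = 32.060
Sum: 1×79.904 + 14×12.011 + 20×1.008 + 1×14.007 + 1×15.999 + 1×32.060 = 330.284 → 330.28 g/mol.

330.28 g/mol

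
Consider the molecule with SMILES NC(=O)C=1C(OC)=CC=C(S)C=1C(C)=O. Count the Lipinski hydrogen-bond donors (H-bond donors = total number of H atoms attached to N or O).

2

Donors: find every N or O and count the H atoms it carries.
  atom 1 (N): bond orders sum to 1 → 2 H
  atom 3 (O): bond orders sum to 2 → 0 H
  atom 6 (O): bond orders sum to 2 → 0 H
  atom 15 (O): bond orders sum to 2 → 0 H
Lipinski HBD = 2.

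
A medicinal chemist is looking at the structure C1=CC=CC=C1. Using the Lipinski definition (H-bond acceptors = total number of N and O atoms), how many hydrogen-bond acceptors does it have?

N atoms: 0; O atoms: 0.
Lipinski HBA = 0 + 0 = 0.

0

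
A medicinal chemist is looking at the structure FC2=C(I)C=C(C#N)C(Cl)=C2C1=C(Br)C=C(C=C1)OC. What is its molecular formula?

C14H7BrClFINO

Walk through each heavy atom and fill implicit hydrogens from standard valence (C 4, N 3, O 2, S 2, halogen 1):
  atom 1: F (halogen, monovalent) → 0 H
  atom 2: C, bond orders sum to 4 (valence 4) → 0 H
  atom 3: C, bond orders sum to 4 (valence 4) → 0 H
  atom 4: I (halogen, monovalent) → 0 H
  atom 5: C, bond orders sum to 3 (valence 4) → 1 H
  atom 6: C, bond orders sum to 4 (valence 4) → 0 H
  atom 7: C, bond orders sum to 4 (valence 4) → 0 H
  atom 8: N, bond orders sum to 3 (valence 3) → 0 H
  atom 9: C, bond orders sum to 4 (valence 4) → 0 H
  atom 10: Cl (halogen, monovalent) → 0 H
  atom 11: C, bond orders sum to 4 (valence 4) → 0 H
  atom 12: C, bond orders sum to 4 (valence 4) → 0 H
  atom 13: C, bond orders sum to 4 (valence 4) → 0 H
  atom 14: Br (halogen, monovalent) → 0 H
  atom 15: C, bond orders sum to 3 (valence 4) → 1 H
  atom 16: C, bond orders sum to 4 (valence 4) → 0 H
  atom 17: C, bond orders sum to 3 (valence 4) → 1 H
  atom 18: C, bond orders sum to 3 (valence 4) → 1 H
  atom 19: O, bond orders sum to 2 (valence 2) → 0 H
  atom 20: C, bond orders sum to 1 (valence 4) → 3 H
Totals → C:14, H:7, Br:1, Cl:1, F:1, I:1, N:1, O:1.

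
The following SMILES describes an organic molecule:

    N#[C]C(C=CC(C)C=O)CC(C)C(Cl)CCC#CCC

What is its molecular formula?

C17H24ClNO

Walk through each heavy atom and fill implicit hydrogens from standard valence (C 4, N 3, O 2, S 2, halogen 1):
  atom 1: N, bond orders sum to 3 (valence 3) → 0 H
  atom 2: C with explicit H count 0
  atom 3: C, bond orders sum to 3 (valence 4) → 1 H
  atom 4: C, bond orders sum to 3 (valence 4) → 1 H
  atom 5: C, bond orders sum to 3 (valence 4) → 1 H
  atom 6: C, bond orders sum to 3 (valence 4) → 1 H
  atom 7: C, bond orders sum to 1 (valence 4) → 3 H
  atom 8: C, bond orders sum to 3 (valence 4) → 1 H
  atom 9: O, bond orders sum to 2 (valence 2) → 0 H
  atom 10: C, bond orders sum to 2 (valence 4) → 2 H
  atom 11: C, bond orders sum to 3 (valence 4) → 1 H
  atom 12: C, bond orders sum to 1 (valence 4) → 3 H
  atom 13: C, bond orders sum to 3 (valence 4) → 1 H
  atom 14: Cl (halogen, monovalent) → 0 H
  atom 15: C, bond orders sum to 2 (valence 4) → 2 H
  atom 16: C, bond orders sum to 2 (valence 4) → 2 H
  atom 17: C, bond orders sum to 4 (valence 4) → 0 H
  atom 18: C, bond orders sum to 4 (valence 4) → 0 H
  atom 19: C, bond orders sum to 2 (valence 4) → 2 H
  atom 20: C, bond orders sum to 1 (valence 4) → 3 H
Totals → C:17, H:24, Cl:1, N:1, O:1.
In Hill order: C17H24ClNO.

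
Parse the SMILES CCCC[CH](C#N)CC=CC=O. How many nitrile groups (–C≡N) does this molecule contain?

1

The nitrile motif appears at heavy-atom position 6 in the SMILES.
Other groups present: 1 aldehyde, 1 alkene.
Nitrile count: 1.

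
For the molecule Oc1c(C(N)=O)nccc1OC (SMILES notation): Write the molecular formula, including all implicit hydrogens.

Walk through each heavy atom and fill implicit hydrogens from standard valence (C 4, N 3, O 2, S 2, halogen 1); for lowercase aromatic atoms, an aromatic c carries 1 H when it has two neighbours and 0 H with three, and aromatic n carries 0 H:
  atom 1: O, bond orders sum to 1 (valence 2) → 1 H
  atom 2: aromatic c, 3 neighbours → 0 H
  atom 3: aromatic c, 3 neighbours → 0 H
  atom 4: C, bond orders sum to 4 (valence 4) → 0 H
  atom 5: N, bond orders sum to 1 (valence 3) → 2 H
  atom 6: O, bond orders sum to 2 (valence 2) → 0 H
  atom 7: aromatic n, 2 neighbours → 0 H
  atom 8: aromatic c, 2 neighbours → 1 H
  atom 9: aromatic c, 2 neighbours → 1 H
  atom 10: aromatic c, 3 neighbours → 0 H
  atom 11: O, bond orders sum to 2 (valence 2) → 0 H
  atom 12: C, bond orders sum to 1 (valence 4) → 3 H
Totals → C:7, H:8, N:2, O:3.

C7H8N2O3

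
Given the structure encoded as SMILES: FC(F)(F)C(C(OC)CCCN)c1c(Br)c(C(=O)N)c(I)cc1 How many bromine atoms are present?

Scan the SMILES for Br atoms (remember two-letter symbols like Cl and Br are single atoms).
Bromine count: 1.

1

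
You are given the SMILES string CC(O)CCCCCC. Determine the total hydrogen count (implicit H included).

Walk through each heavy atom and fill implicit hydrogens from standard valence (C 4, N 3, O 2, S 2, halogen 1):
  atom 1: C, bond orders sum to 1 (valence 4) → 3 H
  atom 2: C, bond orders sum to 3 (valence 4) → 1 H
  atom 3: O, bond orders sum to 1 (valence 2) → 1 H
  atom 4: C, bond orders sum to 2 (valence 4) → 2 H
  atom 5: C, bond orders sum to 2 (valence 4) → 2 H
  atom 6: C, bond orders sum to 2 (valence 4) → 2 H
  atom 7: C, bond orders sum to 2 (valence 4) → 2 H
  atom 8: C, bond orders sum to 2 (valence 4) → 2 H
  atom 9: C, bond orders sum to 1 (valence 4) → 3 H
Total hydrogens: 18.

18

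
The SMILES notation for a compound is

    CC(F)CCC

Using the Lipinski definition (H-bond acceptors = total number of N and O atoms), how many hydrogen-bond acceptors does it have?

N atoms: 0; O atoms: 0.
Lipinski HBA = 0 + 0 = 0.

0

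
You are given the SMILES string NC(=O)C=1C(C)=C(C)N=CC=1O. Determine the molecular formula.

Walk through each heavy atom and fill implicit hydrogens from standard valence (C 4, N 3, O 2, S 2, halogen 1):
  atom 1: N, bond orders sum to 1 (valence 3) → 2 H
  atom 2: C, bond orders sum to 4 (valence 4) → 0 H
  atom 3: O, bond orders sum to 2 (valence 2) → 0 H
  atom 4: C, bond orders sum to 4 (valence 4) → 0 H
  atom 5: C, bond orders sum to 4 (valence 4) → 0 H
  atom 6: C, bond orders sum to 1 (valence 4) → 3 H
  atom 7: C, bond orders sum to 4 (valence 4) → 0 H
  atom 8: C, bond orders sum to 1 (valence 4) → 3 H
  atom 9: N, bond orders sum to 3 (valence 3) → 0 H
  atom 10: C, bond orders sum to 3 (valence 4) → 1 H
  atom 11: C, bond orders sum to 4 (valence 4) → 0 H
  atom 12: O, bond orders sum to 1 (valence 2) → 1 H
Totals → C:8, H:10, N:2, O:2.

C8H10N2O2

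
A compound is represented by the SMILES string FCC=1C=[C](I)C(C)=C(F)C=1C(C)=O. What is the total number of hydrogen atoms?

Walk through each heavy atom and fill implicit hydrogens from standard valence (C 4, N 3, O 2, S 2, halogen 1):
  atom 1: F (halogen, monovalent) → 0 H
  atom 2: C, bond orders sum to 2 (valence 4) → 2 H
  atom 3: C, bond orders sum to 4 (valence 4) → 0 H
  atom 4: C, bond orders sum to 3 (valence 4) → 1 H
  atom 5: C with explicit H count 0
  atom 6: I (halogen, monovalent) → 0 H
  atom 7: C, bond orders sum to 4 (valence 4) → 0 H
  atom 8: C, bond orders sum to 1 (valence 4) → 3 H
  atom 9: C, bond orders sum to 4 (valence 4) → 0 H
  atom 10: F (halogen, monovalent) → 0 H
  atom 11: C, bond orders sum to 4 (valence 4) → 0 H
  atom 12: C, bond orders sum to 4 (valence 4) → 0 H
  atom 13: C, bond orders sum to 1 (valence 4) → 3 H
  atom 14: O, bond orders sum to 2 (valence 2) → 0 H
Total hydrogens: 9.

9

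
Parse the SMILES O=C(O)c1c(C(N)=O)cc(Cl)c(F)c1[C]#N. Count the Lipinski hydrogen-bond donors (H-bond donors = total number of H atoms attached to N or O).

Donors: find every N or O and count the H atoms it carries.
  atom 1 (O): bond orders sum to 2 → 0 H
  atom 3 (O): bond orders sum to 1 → 1 H
  atom 7 (N): bond orders sum to 1 → 2 H
  atom 8 (O): bond orders sum to 2 → 0 H
  atom 16 (N): bond orders sum to 3 → 0 H
Lipinski HBD = 3.

3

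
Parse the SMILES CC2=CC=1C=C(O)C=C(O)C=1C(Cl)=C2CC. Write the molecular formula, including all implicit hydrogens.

Walk through each heavy atom and fill implicit hydrogens from standard valence (C 4, N 3, O 2, S 2, halogen 1):
  atom 1: C, bond orders sum to 1 (valence 4) → 3 H
  atom 2: C, bond orders sum to 4 (valence 4) → 0 H
  atom 3: C, bond orders sum to 3 (valence 4) → 1 H
  atom 4: C, bond orders sum to 4 (valence 4) → 0 H
  atom 5: C, bond orders sum to 3 (valence 4) → 1 H
  atom 6: C, bond orders sum to 4 (valence 4) → 0 H
  atom 7: O, bond orders sum to 1 (valence 2) → 1 H
  atom 8: C, bond orders sum to 3 (valence 4) → 1 H
  atom 9: C, bond orders sum to 4 (valence 4) → 0 H
  atom 10: O, bond orders sum to 1 (valence 2) → 1 H
  atom 11: C, bond orders sum to 4 (valence 4) → 0 H
  atom 12: C, bond orders sum to 4 (valence 4) → 0 H
  atom 13: Cl (halogen, monovalent) → 0 H
  atom 14: C, bond orders sum to 4 (valence 4) → 0 H
  atom 15: C, bond orders sum to 2 (valence 4) → 2 H
  atom 16: C, bond orders sum to 1 (valence 4) → 3 H
Totals → C:13, H:13, Cl:1, O:2.
In Hill order: C13H13ClO2.

C13H13ClO2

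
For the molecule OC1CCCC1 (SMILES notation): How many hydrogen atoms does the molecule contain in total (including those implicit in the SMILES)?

10

Walk through each heavy atom and fill implicit hydrogens from standard valence (C 4, N 3, O 2, S 2, halogen 1):
  atom 1: O, bond orders sum to 1 (valence 2) → 1 H
  atom 2: C, bond orders sum to 3 (valence 4) → 1 H
  atom 3: C, bond orders sum to 2 (valence 4) → 2 H
  atom 4: C, bond orders sum to 2 (valence 4) → 2 H
  atom 5: C, bond orders sum to 2 (valence 4) → 2 H
  atom 6: C, bond orders sum to 2 (valence 4) → 2 H
Total hydrogens: 10.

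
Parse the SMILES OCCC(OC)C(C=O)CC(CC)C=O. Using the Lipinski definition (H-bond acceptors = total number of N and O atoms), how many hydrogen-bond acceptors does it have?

N atoms: 0; O atoms: 4.
Lipinski HBA = 0 + 4 = 4.

4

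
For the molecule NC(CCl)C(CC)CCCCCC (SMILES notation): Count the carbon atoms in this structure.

11

Count every carbon token in the SMILES (each C, including those in ring-closure positions and inside branches).
Carbon count: 11.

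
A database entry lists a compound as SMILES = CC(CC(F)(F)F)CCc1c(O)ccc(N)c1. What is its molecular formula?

C12H16F3NO

Walk through each heavy atom and fill implicit hydrogens from standard valence (C 4, N 3, O 2, S 2, halogen 1); for lowercase aromatic atoms, an aromatic c carries 1 H when it has two neighbours and 0 H with three, and aromatic n carries 0 H:
  atom 1: C, bond orders sum to 1 (valence 4) → 3 H
  atom 2: C, bond orders sum to 3 (valence 4) → 1 H
  atom 3: C, bond orders sum to 2 (valence 4) → 2 H
  atom 4: C, bond orders sum to 4 (valence 4) → 0 H
  atom 5: F (halogen, monovalent) → 0 H
  atom 6: F (halogen, monovalent) → 0 H
  atom 7: F (halogen, monovalent) → 0 H
  atom 8: C, bond orders sum to 2 (valence 4) → 2 H
  atom 9: C, bond orders sum to 2 (valence 4) → 2 H
  atom 10: aromatic c, 3 neighbours → 0 H
  atom 11: aromatic c, 3 neighbours → 0 H
  atom 12: O, bond orders sum to 1 (valence 2) → 1 H
  atom 13: aromatic c, 2 neighbours → 1 H
  atom 14: aromatic c, 2 neighbours → 1 H
  atom 15: aromatic c, 3 neighbours → 0 H
  atom 16: N, bond orders sum to 1 (valence 3) → 2 H
  atom 17: aromatic c, 2 neighbours → 1 H
Totals → C:12, H:16, F:3, N:1, O:1.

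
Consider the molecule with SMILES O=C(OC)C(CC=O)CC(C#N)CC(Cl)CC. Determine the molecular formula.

C12H18ClNO3

Walk through each heavy atom and fill implicit hydrogens from standard valence (C 4, N 3, O 2, S 2, halogen 1):
  atom 1: O, bond orders sum to 2 (valence 2) → 0 H
  atom 2: C, bond orders sum to 4 (valence 4) → 0 H
  atom 3: O, bond orders sum to 2 (valence 2) → 0 H
  atom 4: C, bond orders sum to 1 (valence 4) → 3 H
  atom 5: C, bond orders sum to 3 (valence 4) → 1 H
  atom 6: C, bond orders sum to 2 (valence 4) → 2 H
  atom 7: C, bond orders sum to 3 (valence 4) → 1 H
  atom 8: O, bond orders sum to 2 (valence 2) → 0 H
  atom 9: C, bond orders sum to 2 (valence 4) → 2 H
  atom 10: C, bond orders sum to 3 (valence 4) → 1 H
  atom 11: C, bond orders sum to 4 (valence 4) → 0 H
  atom 12: N, bond orders sum to 3 (valence 3) → 0 H
  atom 13: C, bond orders sum to 2 (valence 4) → 2 H
  atom 14: C, bond orders sum to 3 (valence 4) → 1 H
  atom 15: Cl (halogen, monovalent) → 0 H
  atom 16: C, bond orders sum to 2 (valence 4) → 2 H
  atom 17: C, bond orders sum to 1 (valence 4) → 3 H
Totals → C:12, H:18, Cl:1, N:1, O:3.
In Hill order: C12H18ClNO3.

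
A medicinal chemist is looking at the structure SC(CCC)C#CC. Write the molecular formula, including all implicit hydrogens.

Walk through each heavy atom and fill implicit hydrogens from standard valence (C 4, N 3, O 2, S 2, halogen 1):
  atom 1: S, bond orders sum to 1 (valence 2) → 1 H
  atom 2: C, bond orders sum to 3 (valence 4) → 1 H
  atom 3: C, bond orders sum to 2 (valence 4) → 2 H
  atom 4: C, bond orders sum to 2 (valence 4) → 2 H
  atom 5: C, bond orders sum to 1 (valence 4) → 3 H
  atom 6: C, bond orders sum to 4 (valence 4) → 0 H
  atom 7: C, bond orders sum to 4 (valence 4) → 0 H
  atom 8: C, bond orders sum to 1 (valence 4) → 3 H
Totals → C:7, H:12, S:1.
In Hill order: C7H12S.

C7H12S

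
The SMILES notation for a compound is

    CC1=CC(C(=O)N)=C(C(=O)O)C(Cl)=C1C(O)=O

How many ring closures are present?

1

In SMILES, each pair of matching ring-closure digits denotes one ring-closing bond; the number of such bonds equals the number of independent rings.
Ring-closure bonds here: 1.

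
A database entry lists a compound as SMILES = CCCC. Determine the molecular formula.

C4H10

Walk through each heavy atom and fill implicit hydrogens from standard valence (C 4, N 3, O 2, S 2, halogen 1):
  atom 1: C, bond orders sum to 1 (valence 4) → 3 H
  atom 2: C, bond orders sum to 2 (valence 4) → 2 H
  atom 3: C, bond orders sum to 2 (valence 4) → 2 H
  atom 4: C, bond orders sum to 1 (valence 4) → 3 H
Totals → C:4, H:10.
In Hill order: C4H10.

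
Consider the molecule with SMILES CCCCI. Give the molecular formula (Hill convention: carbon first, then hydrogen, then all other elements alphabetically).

Walk through each heavy atom and fill implicit hydrogens from standard valence (C 4, N 3, O 2, S 2, halogen 1):
  atom 1: C, bond orders sum to 1 (valence 4) → 3 H
  atom 2: C, bond orders sum to 2 (valence 4) → 2 H
  atom 3: C, bond orders sum to 2 (valence 4) → 2 H
  atom 4: C, bond orders sum to 2 (valence 4) → 2 H
  atom 5: I (halogen, monovalent) → 0 H
Totals → C:4, H:9, I:1.

C4H9I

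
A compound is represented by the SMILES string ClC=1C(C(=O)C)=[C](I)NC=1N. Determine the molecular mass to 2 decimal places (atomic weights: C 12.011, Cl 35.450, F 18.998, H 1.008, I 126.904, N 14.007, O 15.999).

First, the molecular formula is C6H6ClIN2O (counting implicit H from valence).
  C: 6 × 12.011 = 72.066
  Cl: 1 × 35.450 = 35.450
  H: 6 × 1.008 = 6.048
  I: 1 × 126.904 = 126.904
  N: 2 × 14.007 = 28.014
  O: 1 × 15.999 = 15.999
Sum: 6×12.011 + 1×35.450 + 6×1.008 + 1×126.904 + 2×14.007 + 1×15.999 = 284.481 → 284.48 g/mol.

284.48 g/mol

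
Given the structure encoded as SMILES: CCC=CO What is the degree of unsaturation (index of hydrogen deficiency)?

Molecular formula: C4H8O.
DoU = (2C + 2 + N − H − X) / 2, where X is the halogen count and O/S are ignored.
    = (2·4 + 2 + 0 − 8 − 0) / 2 = 2 / 2 = 1.

1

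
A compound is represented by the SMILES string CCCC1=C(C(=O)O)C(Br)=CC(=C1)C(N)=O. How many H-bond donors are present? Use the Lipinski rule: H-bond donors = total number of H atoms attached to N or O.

3

Donors: find every N or O and count the H atoms it carries.
  atom 7 (O): bond orders sum to 2 → 0 H
  atom 8 (O): bond orders sum to 1 → 1 H
  atom 15 (N): bond orders sum to 1 → 2 H
  atom 16 (O): bond orders sum to 2 → 0 H
Lipinski HBD = 3.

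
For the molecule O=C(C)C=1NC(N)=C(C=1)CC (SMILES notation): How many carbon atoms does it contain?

8

Count every carbon token in the SMILES (each C, including those in ring-closure positions and inside branches).
Carbon count: 8.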